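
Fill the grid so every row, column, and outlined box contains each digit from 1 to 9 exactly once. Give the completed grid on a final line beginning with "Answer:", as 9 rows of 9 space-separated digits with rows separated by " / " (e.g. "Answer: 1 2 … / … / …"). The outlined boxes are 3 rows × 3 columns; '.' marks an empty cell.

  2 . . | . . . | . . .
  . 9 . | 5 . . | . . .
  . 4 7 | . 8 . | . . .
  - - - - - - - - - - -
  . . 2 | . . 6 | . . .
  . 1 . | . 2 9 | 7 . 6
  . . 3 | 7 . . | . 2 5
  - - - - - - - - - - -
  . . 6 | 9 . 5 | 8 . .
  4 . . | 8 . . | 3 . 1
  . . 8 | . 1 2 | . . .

Step 1. [r6c5∈{4}] only 4 remains possible at r6c5 ⇒ r6c5=4.
Step 2. [r1c5∈{3,6,7,9}] across col 5, 9 lands solely at r1c5 ⇒ r1c5=9.
Step 3. [r2c3∈{1}] r2c3's peers cover all but 1. So r2c3=1.
Step 4. [r5c4∈{3}] r5c4 is down to just 3 ⇒ r5c4=3.
Step 5. [r8c6∈{7}] only 7 remains possible at r8c6. So r8c6=7.
Step 6. [r1c3∈{5}] r1c3's peers cover all but 5 ⇒ r1c3=5.
Step 7. [r9c4∈{4,6}] in box 8, 4 fits only at r9c4, so r9c4=4.
Step 8. [r4c4∈{1}] r4c4 is down to just 1 ⇒ r4c4=1.
Step 9. [r7c9∈{2,4,7}] r7c9 is the only open cell in box 9 admitting 2, so r7c9=2.
Step 10. [r1c4∈{6}] r1c4 is down to just 6. So r1c4=6.
Step 11. [r7c8∈{4,7}] row 7 places 4 nowhere but r7c8. So r7c8=4.
Step 12. [r5c8∈{8}] r5c8 has the single candidate 8. So r5c8=8.
Step 13. [r5c1∈{5}] r5c1 has the single candidate 5, so r5c1=5.
Step 14. [r2c5∈{3,7}] col 5 places 7 nowhere but r2c5 ⇒ r2c5=7.
Step 15. [r6c7∈{1,9}] in row 6, 1 fits only at r6c7 ⇒ r6c7=1.
Step 16. [r1c7∈{4}] r1c7's peers cover all but 4. So r1c7=4.
Step 17. [r4c7∈{9}] only 9 remains possible at r4c7. So r4c7=9.
Step 18. [r4c8∈{3}] nothing but 3 survives at r4c8. So r4c8=3.
Step 19. [r2c8∈{6}] r2c8 has the single candidate 6 ⇒ r2c8=6.
Step 20. [r6c1∈{6,8,9}] across row 6, 9 lands solely at r6c1, so r6c1=9.
Step 21. [r7c5∈{3}] only 3 remains possible at r7c5, so r7c5=3.
Step 22. [r7c2∈{7}] only 7 remains possible at r7c2. So r7c2=7.
Step 23. [r4c2∈{8}] r4c2's peers cover all but 8 ⇒ r4c2=8.
Step 24. [r1c2∈{3}] r1c2 has the single candidate 3. So r1c2=3.
Step 25. [r9c2∈{5}] r9c2's peers cover all but 5 ⇒ r9c2=5.
Step 26. [r1c6∈{1}] nothing but 1 survives at r1c6. So r1c6=1.
Step 27. [r3c6∈{3}] only 3 remains possible at r3c6. So r3c6=3.
Step 28. [r3c9∈{9}] only 9 remains possible at r3c9, so r3c9=9.
Step 29. [r1c8∈{7}] r1c8 is down to just 7 ⇒ r1c8=7.
Step 30. [r3c7∈{2,5}] 5 has one home in col 7: r3c7, so r3c7=5.
Step 31. [r9c8∈{9}] r9c8 has the single candidate 9, so r9c8=9.
Step 32. [r2c1∈{8}] nothing but 8 survives at r2c1, so r2c1=8.
Step 33. [r8c2∈{2}] r8c2's peers cover all but 2, so r8c2=2.
Step 34. [r4c5∈{5}] only 5 remains possible at r4c5, so r4c5=5.
Step 35. [r1c9∈{8}] r1c9 has the single candidate 8, so r1c9=8.
Step 36. [r8c3∈{9}] r8c3 is down to just 9 ⇒ r8c3=9.
Step 37. [r6c6∈{8}] only 8 remains possible at r6c6 ⇒ r6c6=8.
Step 38. [r9c7∈{6}] nothing but 6 survives at r9c7. So r9c7=6.
Step 39. [r2c7∈{2}] only 2 remains possible at r2c7, so r2c7=2.
Step 40. [r7c1∈{1}] only 1 remains possible at r7c1. So r7c1=1.
Step 41. [r2c6∈{4}] r2c6's peers cover all but 4. So r2c6=4.
Step 42. [r3c4∈{2}] r3c4 has the single candidate 2. So r3c4=2.
Step 43. [r9c9∈{7}] r9c9 has the single candidate 7, so r9c9=7.
Step 44. [r5c3∈{4}] r5c3 is down to just 4. So r5c3=4.
Step 45. [r3c8∈{1}] r3c8 is down to just 1, so r3c8=1.
Step 46. [r8c8∈{5}] only 5 remains possible at r8c8. So r8c8=5.
Step 47. [r9c1∈{3}] nothing but 3 survives at r9c1, so r9c1=3.
Step 48. [r6c2∈{6}] r6c2 is down to just 6. So r6c2=6.
Step 49. [r4c9∈{4}] only 4 remains possible at r4c9, so r4c9=4.
Step 50. [r3c1∈{6}] only 6 remains possible at r3c1 ⇒ r3c1=6.
Step 51. [r8c5∈{6}] nothing but 6 survives at r8c5 ⇒ r8c5=6.
Step 52. [r4c1∈{7}] only 7 remains possible at r4c1 ⇒ r4c1=7.
Step 53. [r2c9∈{3}] only 3 remains possible at r2c9 ⇒ r2c9=3.

Answer: 2 3 5 6 9 1 4 7 8 / 8 9 1 5 7 4 2 6 3 / 6 4 7 2 8 3 5 1 9 / 7 8 2 1 5 6 9 3 4 / 5 1 4 3 2 9 7 8 6 / 9 6 3 7 4 8 1 2 5 / 1 7 6 9 3 5 8 4 2 / 4 2 9 8 6 7 3 5 1 / 3 5 8 4 1 2 6 9 7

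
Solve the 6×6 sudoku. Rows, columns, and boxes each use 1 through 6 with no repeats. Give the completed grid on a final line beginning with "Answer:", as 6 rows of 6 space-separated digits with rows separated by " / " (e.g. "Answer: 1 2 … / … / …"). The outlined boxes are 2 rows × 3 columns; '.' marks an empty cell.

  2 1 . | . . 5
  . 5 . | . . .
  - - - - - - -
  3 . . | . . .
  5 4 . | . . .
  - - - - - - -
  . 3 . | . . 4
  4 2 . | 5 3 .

Step 1. [r2c1∈{6}] nothing but 6 survives at r2c1, so r2c1=6.
Step 2. [r3c2∈{6}] r3c2 has the single candidate 6. So r3c2=6.
Step 3. [r5c1∈{1}] nothing but 1 survives at r5c1. So r5c1=1.
Step 4. [r6c6∈{1,6}] 1 has one home in row 6: r6c6 ⇒ r6c6=1.
Step 5. [r3c6∈{2}] nothing but 2 survives at r3c6 ⇒ r3c6=2.
Step 6. [r2c6∈{3}] only 3 remains possible at r2c6, so r2c6=3.
Step 7. [r2c3∈{4}] only 4 remains possible at r2c3 ⇒ r2c3=4.
Step 8. [r3c3∈{1}] nothing but 1 survives at r3c3 ⇒ r3c3=1.
Step 9. [r3c4∈{4}] r3c4's peers cover all but 4 ⇒ r3c4=4.
Step 10. [r1c4∈{6}] nothing but 6 survives at r1c4 ⇒ r1c4=6.
Step 11. [r5c5∈{2,6}] box 6 places 6 nowhere but r5c5, so r5c5=6.
Step 12. [r4c5∈{1}] nothing but 1 survives at r4c5. So r4c5=1.
Step 13. [r2c5∈{2}] r2c5 is down to just 2. So r2c5=2.
Step 14. [r2c4∈{1}] r2c4's peers cover all but 1 ⇒ r2c4=1.
Step 15. [r1c3∈{3}] r1c3 is down to just 3, so r1c3=3.
Step 16. [r1c5∈{4}] r1c5 has the single candidate 4. So r1c5=4.
Step 17. [r5c3∈{5}] r5c3 is down to just 5 ⇒ r5c3=5.
Step 18. [r4c6∈{6}] r4c6's peers cover all but 6, so r4c6=6.
Step 19. [r3c5∈{5}] r3c5 has the single candidate 5 ⇒ r3c5=5.
Step 20. [r6c3∈{6}] nothing but 6 survives at r6c3. So r6c3=6.
Step 21. [r4c4∈{3}] r4c4's peers cover all but 3 ⇒ r4c4=3.
Step 22. [r4c3∈{2}] only 2 remains possible at r4c3 ⇒ r4c3=2.
Step 23. [r5c4∈{2}] r5c4 has the single candidate 2 ⇒ r5c4=2.

Answer: 2 1 3 6 4 5 / 6 5 4 1 2 3 / 3 6 1 4 5 2 / 5 4 2 3 1 6 / 1 3 5 2 6 4 / 4 2 6 5 3 1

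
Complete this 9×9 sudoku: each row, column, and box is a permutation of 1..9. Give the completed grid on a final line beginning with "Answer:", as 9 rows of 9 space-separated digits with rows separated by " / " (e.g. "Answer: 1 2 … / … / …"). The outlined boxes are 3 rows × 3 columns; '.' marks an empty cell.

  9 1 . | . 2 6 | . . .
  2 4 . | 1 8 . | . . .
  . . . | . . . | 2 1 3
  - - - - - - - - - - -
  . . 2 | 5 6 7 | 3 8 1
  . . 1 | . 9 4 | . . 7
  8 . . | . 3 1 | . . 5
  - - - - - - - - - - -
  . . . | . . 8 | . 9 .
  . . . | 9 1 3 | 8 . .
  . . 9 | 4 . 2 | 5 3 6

Step 1. [r5c7∈{6}] r5c7 is down to just 6 ⇒ r5c7=6.
Step 2. [r3c4∈{7}] r3c4's peers cover all but 7 ⇒ r3c4=7.
Step 3. [r2c3∈{3,5,6,7}] r2c3 is the only open cell in row 2 admitting 3, so r2c3=3.
Step 4. [r1c3∈{5,7,8}] box 1 places 7 nowhere but r1c3 ⇒ r1c3=7.
Step 5. [r7c5∈{5,7}] across box 8, 5 lands solely at r7c5, so r7c5=5.
Step 6. [r6c2∈{6,7,9}] r6c2 is the only open cell in row 6 admitting 7. So r6c2=7.
Step 7. [r1c7∈{4}] only 4 remains possible at r1c7, so r1c7=4.
Step 8. [r6c3∈{4,6}] in row 6, 6 fits only at r6c3 ⇒ r6c3=6.
Step 9. [r7c3∈{4}] r7c3's peers cover all but 4, so r7c3=4.
Step 10. [r8c3∈{5}] r8c3 is down to just 5, so r8c3=5.
Step 11. [r7c9∈{2}] only 2 remains possible at r7c9 ⇒ r7c9=2.
Step 12. [r2c8∈{5,6,7}] row 2 places 6 nowhere but r2c8. So r2c8=6.
Step 13. [r8c8∈{4,7}] r8c8 is the only open cell in col 8 admitting 7, so r8c8=7.
Step 14. [r8c1∈{6}] r8c1 is down to just 6 ⇒ r8c1=6.
Step 15. [r3c1∈{5}] only 5 remains possible at r3c1 ⇒ r3c1=5.
Step 16. [r7c1∈{1,3,7}] across row 7, 7 lands solely at r7c1. So r7c1=7.
Step 17. [r6c4∈{2}] r6c4's peers cover all but 2, so r6c4=2.
Step 18. [r2c9∈{9}] r2c9 has the single candidate 9. So r2c9=9.
Step 19. [r5c1∈{3}] only 3 remains possible at r5c1. So r5c1=3.
Step 20. [r3c3∈{8}] r3c3 is down to just 8, so r3c3=8.
Step 21. [r9c1∈{1}] only 1 remains possible at r9c1, so r9c1=1.
Step 22. [r7c7∈{1}] nothing but 1 survives at r7c7. So r7c7=1.
Step 23. [r5c8∈{2}] r5c8's peers cover all but 2 ⇒ r5c8=2.
Step 24. [r3c2∈{6}] r3c2's peers cover all but 6. So r3c2=6.
Step 25. [r3c5∈{4}] r3c5 has the single candidate 4 ⇒ r3c5=4.
Step 26. [r8c2∈{2}] r8c2 is down to just 2, so r8c2=2.
Step 27. [r6c8∈{4}] r6c8's peers cover all but 4 ⇒ r6c8=4.
Step 28. [r5c4∈{8}] r5c4's peers cover all but 8 ⇒ r5c4=8.
Step 29. [r4c2∈{9}] r4c2 is down to just 9, so r4c2=9.
Step 30. [r7c4∈{6}] r7c4 has the single candidate 6. So r7c4=6.
Step 31. [r8c9∈{4}] r8c9 has the single candidate 4 ⇒ r8c9=4.
Step 32. [r6c7∈{9}] nothing but 9 survives at r6c7, so r6c7=9.
Step 33. [r9c5∈{7}] r9c5 is down to just 7. So r9c5=7.
Step 34. [r5c2∈{5}] r5c2's peers cover all but 5, so r5c2=5.
Step 35. [r1c9∈{8}] r1c9 is down to just 8, so r1c9=8.
Step 36. [r9c2∈{8}] nothing but 8 survives at r9c2. So r9c2=8.
Step 37. [r1c8∈{5}] only 5 remains possible at r1c8. So r1c8=5.
Step 38. [r4c1∈{4}] nothing but 4 survives at r4c1 ⇒ r4c1=4.
Step 39. [r2c7∈{7}] only 7 remains possible at r2c7. So r2c7=7.
Step 40. [r2c6∈{5}] only 5 remains possible at r2c6, so r2c6=5.
Step 41. [r7c2∈{3}] r7c2 has the single candidate 3, so r7c2=3.
Step 42. [r3c6∈{9}] nothing but 9 survives at r3c6 ⇒ r3c6=9.
Step 43. [r1c4∈{3}] r1c4 has the single candidate 3 ⇒ r1c4=3.

Answer: 9 1 7 3 2 6 4 5 8 / 2 4 3 1 8 5 7 6 9 / 5 6 8 7 4 9 2 1 3 / 4 9 2 5 6 7 3 8 1 / 3 5 1 8 9 4 6 2 7 / 8 7 6 2 3 1 9 4 5 / 7 3 4 6 5 8 1 9 2 / 6 2 5 9 1 3 8 7 4 / 1 8 9 4 7 2 5 3 6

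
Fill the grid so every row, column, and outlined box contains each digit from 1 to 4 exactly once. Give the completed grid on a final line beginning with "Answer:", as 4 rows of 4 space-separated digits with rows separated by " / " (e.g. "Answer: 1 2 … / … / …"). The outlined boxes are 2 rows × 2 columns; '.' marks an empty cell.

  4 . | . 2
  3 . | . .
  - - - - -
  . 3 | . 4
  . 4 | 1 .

Step 1. [r1c2∈{1}] only 1 remains possible at r1c2, so r1c2=1.
Step 2. [r4c1∈{2}] only 2 remains possible at r4c1. So r4c1=2.
Step 3. [r2c4∈{1}] r2c4 has the single candidate 1 ⇒ r2c4=1.
Step 4. [r4c4∈{3}] nothing but 3 survives at r4c4, so r4c4=3.
Step 5. [r2c3∈{4}] nothing but 4 survives at r2c3, so r2c3=4.
Step 6. [r3c1∈{1}] r3c1 is down to just 1 ⇒ r3c1=1.
Step 7. [r2c2∈{2}] only 2 remains possible at r2c2. So r2c2=2.
Step 8. [r1c3∈{3}] r1c3 is down to just 3, so r1c3=3.
Step 9. [r3c3∈{2}] r3c3 has the single candidate 2, so r3c3=2.

Answer: 4 1 3 2 / 3 2 4 1 / 1 3 2 4 / 2 4 1 3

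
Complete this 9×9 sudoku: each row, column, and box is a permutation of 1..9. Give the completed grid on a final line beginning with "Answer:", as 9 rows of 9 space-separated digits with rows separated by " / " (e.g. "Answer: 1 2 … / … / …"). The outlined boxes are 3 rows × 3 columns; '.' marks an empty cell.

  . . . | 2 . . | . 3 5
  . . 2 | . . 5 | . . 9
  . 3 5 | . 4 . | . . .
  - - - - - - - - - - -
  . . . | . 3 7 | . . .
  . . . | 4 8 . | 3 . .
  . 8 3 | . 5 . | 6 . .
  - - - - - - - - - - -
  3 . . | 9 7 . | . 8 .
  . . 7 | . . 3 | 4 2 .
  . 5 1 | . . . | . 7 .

Step 1. [r6c4∈{1}] r6c4 is down to just 1. So r6c4=1.
Step 2. [r4c4∈{6}] r4c4's peers cover all but 6 ⇒ r4c4=6.
Step 3. [r1c3∈{4,6,8,9}] col 3 places 8 nowhere but r1c3 ⇒ r1c3=8.
Step 4. [r1c5∈{1,6,9}] in col 5, 9 fits only at r1c5. So r1c5=9.
Step 5. [r3c1∈{1,6,7,9}] row 3 places 9 nowhere but r3c1 ⇒ r3c1=9.
Step 6. [r2c8∈{1,4,6}] r2c8 is the only open cell in box 3 admitting 4 ⇒ r2c8=4.
Step 7. [r9c4∈{8}] nothing but 8 survives at r9c4, so r9c4=8.
Step 8. [r2c7∈{1,7,8}] in row 2, 8 fits only at r2c7, so r2c7=8.
Step 9. [r6c8∈{9}] only 9 remains possible at r6c8. So r6c8=9.
Step 10. [r6c6∈{2}] only 2 remains possible at r6c6. So r6c6=2.
Step 11. [r7c2∈{2,4,6}] 2 has one home in row 7: r7c2, so r7c2=2.
Step 12. [r4c9∈{1,2,4,8}] across row 4, 8 lands solely at r4c9, so r4c9=8.
Step 13. [r3c4∈{7}] only 7 remains possible at r3c4. So r3c4=7.
Step 14. [r3c8∈{1,6}] r3c8 is the only open cell in col 8 admitting 6. So r3c8=6.
Step 15. [r1c7∈{1,7}] r1c7 is the only open cell in col 7 admitting 7. So r1c7=7.
Step 16. [r8c2∈{6,9}] row 8 places 9 nowhere but r8c2 ⇒ r8c2=9.
Step 17. [r4c3∈{4,9}] r4c3 is the only open cell in row 4 admitting 9 ⇒ r4c3=9.
Step 18. [r7c3∈{4,6}] in col 3, 4 fits only at r7c3. So r7c3=4.
Step 19. [r9c1∈{6}] r9c1's peers cover all but 6 ⇒ r9c1=6.
Step 20. [r6c9∈{4,7}] r6c9 is the only open cell in col 9 admitting 4. So r6c9=4.
Step 21. [r5c9∈{1,2,7}] col 9 places 7 nowhere but r5c9, so r5c9=7.
Step 22. [r4c7∈{1,2,5}] r4c7 is the only open cell in box 6 admitting 2, so r4c7=2.
Step 23. [r3c7∈{1}] nothing but 1 survives at r3c7 ⇒ r3c7=1.
Step 24. [r2c2∈{1,6,7}] 7 has one home in col 2: r2c2. So r2c2=7.
Step 25. [r2c1∈{1}] only 1 remains possible at r2c1. So r2c1=1.
Step 26. [r8c5∈{1,6}] across col 5, 1 lands solely at r8c5, so r8c5=1.
Step 27. [r1c2∈{4,6}] across box 1, 6 lands solely at r1c2, so r1c2=6.
Step 28. [r4c2∈{1,4}] across col 2, 4 lands solely at r4c2 ⇒ r4c2=4.
Step 29. [r4c8∈{1,5}] in row 4, 1 fits only at r4c8, so r4c8=1.
Step 30. [r8c9∈{6}] r8c9 has the single candidate 6 ⇒ r8c9=6.
Step 31. [r4c1∈{5}] only 5 remains possible at r4c1. So r4c1=5.
Step 32. [r3c9∈{2}] r3c9's peers cover all but 2 ⇒ r3c9=2.
Step 33. [r5c3∈{6}] r5c3's peers cover all but 6, so r5c3=6.
Step 34. [r1c6∈{1}] only 1 remains possible at r1c6. So r1c6=1.
Step 35. [r8c4∈{5}] r8c4 has the single candidate 5 ⇒ r8c4=5.
Step 36. [r8c1∈{8}] r8c1's peers cover all but 8 ⇒ r8c1=8.
Step 37. [r1c1∈{4}] r1c1 has the single candidate 4. So r1c1=4.
Step 38. [r7c7∈{5}] nothing but 5 survives at r7c7 ⇒ r7c7=5.
Step 39. [r9c9∈{3}] r9c9 has the single candidate 3 ⇒ r9c9=3.
Step 40. [r5c1∈{2}] only 2 remains possible at r5c1 ⇒ r5c1=2.
Step 41. [r2c4∈{3}] r2c4's peers cover all but 3 ⇒ r2c4=3.
Step 42. [r5c6∈{9}] r5c6's peers cover all but 9 ⇒ r5c6=9.
Step 43. [r9c6∈{4}] nothing but 4 survives at r9c6. So r9c6=4.
Step 44. [r7c6∈{6}] r7c6's peers cover all but 6, so r7c6=6.
Step 45. [r6c1∈{7}] r6c1 has the single candidate 7 ⇒ r6c1=7.
Step 46. [r9c7∈{9}] r9c7's peers cover all but 9, so r9c7=9.
Step 47. [r5c8∈{5}] only 5 remains possible at r5c8. So r5c8=5.
Step 48. [r5c2∈{1}] nothing but 1 survives at r5c2. So r5c2=1.
Step 49. [r3c6∈{8}] r3c6 has the single candidate 8. So r3c6=8.
Step 50. [r9c5∈{2}] r9c5's peers cover all but 2 ⇒ r9c5=2.
Step 51. [r7c9∈{1}] r7c9 has the single candidate 1. So r7c9=1.
Step 52. [r2c5∈{6}] r2c5 is down to just 6 ⇒ r2c5=6.

Answer: 4 6 8 2 9 1 7 3 5 / 1 7 2 3 6 5 8 4 9 / 9 3 5 7 4 8 1 6 2 / 5 4 9 6 3 7 2 1 8 / 2 1 6 4 8 9 3 5 7 / 7 8 3 1 5 2 6 9 4 / 3 2 4 9 7 6 5 8 1 / 8 9 7 5 1 3 4 2 6 / 6 5 1 8 2 4 9 7 3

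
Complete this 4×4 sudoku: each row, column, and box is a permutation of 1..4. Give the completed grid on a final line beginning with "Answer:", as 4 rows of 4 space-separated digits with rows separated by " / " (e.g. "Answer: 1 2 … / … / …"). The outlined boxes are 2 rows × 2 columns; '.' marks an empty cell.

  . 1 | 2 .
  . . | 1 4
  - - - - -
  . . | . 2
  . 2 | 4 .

Step 1. [r3c3∈{3}] nothing but 3 survives at r3c3. So r3c3=3.
Step 2. [r4c1∈{1,3}] 3 has one home in row 4: r4c1, so r4c1=3.
Step 3. [r3c2∈{4}] nothing but 4 survives at r3c2, so r3c2=4.
Step 4. [r4c4∈{1}] r4c4's peers cover all but 1 ⇒ r4c4=1.
Step 5. [r2c2∈{3}] only 3 remains possible at r2c2. So r2c2=3.
Step 6. [r1c1∈{4}] only 4 remains possible at r1c1, so r1c1=4.
Step 7. [r2c1∈{2}] r2c1 is down to just 2. So r2c1=2.
Step 8. [r3c1∈{1}] only 1 remains possible at r3c1 ⇒ r3c1=1.
Step 9. [r1c4∈{3}] nothing but 3 survives at r1c4 ⇒ r1c4=3.

Answer: 4 1 2 3 / 2 3 1 4 / 1 4 3 2 / 3 2 4 1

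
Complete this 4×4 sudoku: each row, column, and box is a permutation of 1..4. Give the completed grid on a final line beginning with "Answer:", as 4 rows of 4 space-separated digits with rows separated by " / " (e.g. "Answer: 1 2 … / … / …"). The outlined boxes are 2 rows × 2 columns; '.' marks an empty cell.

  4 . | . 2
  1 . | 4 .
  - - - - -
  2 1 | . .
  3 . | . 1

Step 1. [r2c4∈{3}] nothing but 3 survives at r2c4 ⇒ r2c4=3.
Step 2. [r4c3∈{2}] r4c3's peers cover all but 2, so r4c3=2.
Step 3. [r3c3∈{3}] nothing but 3 survives at r3c3 ⇒ r3c3=3.
Step 4. [r1c2∈{3}] r1c2's peers cover all but 3 ⇒ r1c2=3.
Step 5. [r3c4∈{4}] r3c4's peers cover all but 4 ⇒ r3c4=4.
Step 6. [r1c3∈{1}] r1c3 is down to just 1 ⇒ r1c3=1.
Step 7. [r2c2∈{2}] r2c2 has the single candidate 2, so r2c2=2.
Step 8. [r4c2∈{4}] r4c2 is down to just 4 ⇒ r4c2=4.

Answer: 4 3 1 2 / 1 2 4 3 / 2 1 3 4 / 3 4 2 1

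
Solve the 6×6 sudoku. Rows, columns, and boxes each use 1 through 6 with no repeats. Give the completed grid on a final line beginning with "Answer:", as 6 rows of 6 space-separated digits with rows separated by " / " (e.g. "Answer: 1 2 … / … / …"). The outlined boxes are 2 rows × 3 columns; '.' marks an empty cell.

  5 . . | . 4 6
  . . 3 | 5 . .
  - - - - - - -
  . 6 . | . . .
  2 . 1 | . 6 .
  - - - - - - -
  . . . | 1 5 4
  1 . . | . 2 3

Step 1. [r3c5∈{1,3}] across col 5, 3 lands solely at r3c5 ⇒ r3c5=3.
Step 2. [r1c3∈{2}] nothing but 2 survives at r1c3 ⇒ r1c3=2.
Step 3. [r3c1∈{4}] r3c1's peers cover all but 4. So r3c1=4.
Step 4. [r3c3∈{5}] r3c3 has the single candidate 5. So r3c3=5.
Step 5. [r5c3∈{6}] only 6 remains possible at r5c3. So r5c3=6.
Step 6. [r3c6∈{1,2}] across row 3, 1 lands solely at r3c6, so r3c6=1.
Step 7. [r2c2∈{1,4}] r2c2 is the only open cell in row 2 admitting 4 ⇒ r2c2=4.
Step 8. [r4c2∈{3}] r4c2 has the single candidate 3, so r4c2=3.
Step 9. [r4c4∈{4}] nothing but 4 survives at r4c4, so r4c4=4.
Step 10. [r4c6∈{5}] r4c6 is down to just 5, so r4c6=5.
Step 11. [r6c4∈{6}] only 6 remains possible at r6c4 ⇒ r6c4=6.
Step 12. [r1c4∈{3}] only 3 remains possible at r1c4 ⇒ r1c4=3.
Step 13. [r2c6∈{2}] nothing but 2 survives at r2c6 ⇒ r2c6=2.
Step 14. [r6c3∈{4}] only 4 remains possible at r6c3, so r6c3=4.
Step 15. [r2c1∈{6}] r2c1 has the single candidate 6, so r2c1=6.
Step 16. [r6c2∈{5}] r6c2 has the single candidate 5 ⇒ r6c2=5.
Step 17. [r2c5∈{1}] r2c5's peers cover all but 1 ⇒ r2c5=1.
Step 18. [r5c2∈{2}] only 2 remains possible at r5c2, so r5c2=2.
Step 19. [r1c2∈{1}] r1c2 has the single candidate 1 ⇒ r1c2=1.
Step 20. [r5c1∈{3}] nothing but 3 survives at r5c1 ⇒ r5c1=3.
Step 21. [r3c4∈{2}] r3c4 has the single candidate 2. So r3c4=2.

Answer: 5 1 2 3 4 6 / 6 4 3 5 1 2 / 4 6 5 2 3 1 / 2 3 1 4 6 5 / 3 2 6 1 5 4 / 1 5 4 6 2 3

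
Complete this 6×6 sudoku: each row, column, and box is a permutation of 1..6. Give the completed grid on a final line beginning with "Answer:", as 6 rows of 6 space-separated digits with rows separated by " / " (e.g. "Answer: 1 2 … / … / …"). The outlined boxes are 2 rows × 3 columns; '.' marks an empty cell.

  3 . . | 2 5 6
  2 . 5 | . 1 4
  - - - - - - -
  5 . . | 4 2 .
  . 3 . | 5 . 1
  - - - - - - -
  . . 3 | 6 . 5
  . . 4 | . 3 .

Step 1. [r6c2∈{1,2,5,6}] in row 6, 5 fits only at r6c2 ⇒ r6c2=5.
Step 2. [r6c1∈{1,6}] in row 6, 6 fits only at r6c1. So r6c1=6.
Step 3. [r1c3∈{1}] nothing but 1 survives at r1c3. So r1c3=1.
Step 4. [r3c3∈{6}] r3c3 is down to just 6 ⇒ r3c3=6.
Step 5. [r5c1∈{1}] only 1 remains possible at r5c1, so r5c1=1.
Step 6. [r5c5∈{4}] r5c5's peers cover all but 4. So r5c5=4.
Step 7. [r2c2∈{6}] r2c2 has the single candidate 6 ⇒ r2c2=6.
Step 8. [r4c3∈{2}] r4c3's peers cover all but 2, so r4c3=2.
Step 9. [r2c4∈{3}] r2c4 is down to just 3. So r2c4=3.
Step 10. [r6c6∈{2}] r6c6's peers cover all but 2, so r6c6=2.
Step 11. [r4c1∈{4}] only 4 remains possible at r4c1, so r4c1=4.
Step 12. [r3c6∈{3}] r3c6 has the single candidate 3, so r3c6=3.
Step 13. [r5c2∈{2}] nothing but 2 survives at r5c2. So r5c2=2.
Step 14. [r1c2∈{4}] r1c2's peers cover all but 4, so r1c2=4.
Step 15. [r3c2∈{1}] only 1 remains possible at r3c2 ⇒ r3c2=1.
Step 16. [r4c5∈{6}] r4c5 has the single candidate 6. So r4c5=6.
Step 17. [r6c4∈{1}] r6c4's peers cover all but 1, so r6c4=1.

Answer: 3 4 1 2 5 6 / 2 6 5 3 1 4 / 5 1 6 4 2 3 / 4 3 2 5 6 1 / 1 2 3 6 4 5 / 6 5 4 1 3 2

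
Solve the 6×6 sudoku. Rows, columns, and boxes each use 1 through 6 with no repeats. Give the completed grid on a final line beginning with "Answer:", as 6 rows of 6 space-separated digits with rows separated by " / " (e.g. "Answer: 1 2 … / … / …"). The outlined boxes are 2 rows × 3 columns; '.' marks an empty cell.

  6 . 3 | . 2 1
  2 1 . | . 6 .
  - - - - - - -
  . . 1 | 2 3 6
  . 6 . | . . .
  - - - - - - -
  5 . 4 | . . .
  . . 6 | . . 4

Step 1. [r5c5∈{1}] r5c5 has the single candidate 1 ⇒ r5c5=1.
Step 2. [r2c4∈{3,4,5}] across row 2, 4 lands solely at r2c4, so r2c4=4.
Step 3. [r4c6∈{5}] r4c6 has the single candidate 5 ⇒ r4c6=5.
Step 4. [r3c2∈{4,5}] in row 3, 5 fits only at r3c2. So r3c2=5.
Step 5. [r5c6∈{2,3}] col 6 places 2 nowhere but r5c6, so r5c6=2.
Step 6. [r5c2∈{3}] only 3 remains possible at r5c2. So r5c2=3.
Step 7. [r4c1∈{3,4}] 3 has one home in row 4: r4c1, so r4c1=3.
Step 8. [r6c4∈{3,5}] row 6 places 3 nowhere but r6c4, so r6c4=3.
Step 9. [r1c4∈{5}] r1c4 has the single candidate 5, so r1c4=5.
Step 10. [r4c5∈{4}] only 4 remains possible at r4c5, so r4c5=4.
Step 11. [r2c6∈{3}] nothing but 3 survives at r2c6. So r2c6=3.
Step 12. [r3c1∈{4}] r3c1's peers cover all but 4. So r3c1=4.
Step 13. [r4c4∈{1}] only 1 remains possible at r4c4, so r4c4=1.
Step 14. [r6c5∈{5}] only 5 remains possible at r6c5 ⇒ r6c5=5.
Step 15. [r1c2∈{4}] r1c2 is down to just 4 ⇒ r1c2=4.
Step 16. [r2c3∈{5}] r2c3's peers cover all but 5. So r2c3=5.
Step 17. [r6c2∈{2}] only 2 remains possible at r6c2. So r6c2=2.
Step 18. [r5c4∈{6}] r5c4's peers cover all but 6 ⇒ r5c4=6.
Step 19. [r4c3∈{2}] r4c3 is down to just 2 ⇒ r4c3=2.
Step 20. [r6c1∈{1}] r6c1 is down to just 1 ⇒ r6c1=1.

Answer: 6 4 3 5 2 1 / 2 1 5 4 6 3 / 4 5 1 2 3 6 / 3 6 2 1 4 5 / 5 3 4 6 1 2 / 1 2 6 3 5 4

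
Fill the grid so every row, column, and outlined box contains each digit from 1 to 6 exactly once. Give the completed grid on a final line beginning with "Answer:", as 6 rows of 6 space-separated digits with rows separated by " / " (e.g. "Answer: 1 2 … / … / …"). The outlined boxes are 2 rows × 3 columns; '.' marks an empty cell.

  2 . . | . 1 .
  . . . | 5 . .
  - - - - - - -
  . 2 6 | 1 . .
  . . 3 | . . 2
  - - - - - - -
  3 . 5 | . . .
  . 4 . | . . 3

Step 1. [r2c5∈{2,3,4,6}] r2c5 is the only open cell in row 2 admitting 2 ⇒ r2c5=2.
Step 2. [r3c6∈{4,5}] col 6 places 5 nowhere but r3c6 ⇒ r3c6=5.
Step 3. [r1c3∈{4}] r1c3's peers cover all but 4, so r1c3=4.
Step 4. [r1c6∈{6}] r1c6 is down to just 6. So r1c6=6.
Step 5. [r5c4∈{2,4,6}] 2 has one home in row 5: r5c4, so r5c4=2.
Step 6. [r4c4∈{4,6}] col 4 places 4 nowhere but r4c4, so r4c4=4.
Step 7. [r2c3∈{1}] r2c3's peers cover all but 1. So r2c3=1.
Step 8. [r6c1∈{1,6}] across row 6, 1 lands solely at r6c1. So r6c1=1.
Step 9. [r1c2∈{3,5}] 5 has one home in row 1: r1c2 ⇒ r1c2=5.
Step 10. [r6c4∈{6}] only 6 remains possible at r6c4 ⇒ r6c4=6.
Step 11. [r5c2∈{6}] r5c2's peers cover all but 6, so r5c2=6.
Step 12. [r2c6∈{4}] r2c6's peers cover all but 4, so r2c6=4.
Step 13. [r4c1∈{5}] only 5 remains possible at r4c1 ⇒ r4c1=5.
Step 14. [r3c5∈{3}] r3c5's peers cover all but 3, so r3c5=3.
Step 15. [r6c5∈{5}] nothing but 5 survives at r6c5, so r6c5=5.
Step 16. [r1c4∈{3}] r1c4 has the single candidate 3 ⇒ r1c4=3.
Step 17. [r2c1∈{6}] r2c1's peers cover all but 6. So r2c1=6.
Step 18. [r2c2∈{3}] r2c2 has the single candidate 3, so r2c2=3.
Step 19. [r4c2∈{1}] only 1 remains possible at r4c2 ⇒ r4c2=1.
Step 20. [r5c5∈{4}] nothing but 4 survives at r5c5, so r5c5=4.
Step 21. [r5c6∈{1}] r5c6 is down to just 1. So r5c6=1.
Step 22. [r6c3∈{2}] r6c3 is down to just 2. So r6c3=2.
Step 23. [r3c1∈{4}] nothing but 4 survives at r3c1. So r3c1=4.
Step 24. [r4c5∈{6}] r4c5 is down to just 6. So r4c5=6.

Answer: 2 5 4 3 1 6 / 6 3 1 5 2 4 / 4 2 6 1 3 5 / 5 1 3 4 6 2 / 3 6 5 2 4 1 / 1 4 2 6 5 3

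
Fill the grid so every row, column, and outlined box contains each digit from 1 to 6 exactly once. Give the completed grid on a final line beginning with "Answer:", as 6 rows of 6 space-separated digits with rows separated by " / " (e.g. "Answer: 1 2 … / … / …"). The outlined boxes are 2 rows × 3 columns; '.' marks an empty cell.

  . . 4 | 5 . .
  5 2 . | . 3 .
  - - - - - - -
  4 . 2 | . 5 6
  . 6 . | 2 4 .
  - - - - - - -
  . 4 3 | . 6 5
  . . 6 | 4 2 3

Step 1. [r4c6∈{1}] r4c6 has the single candidate 1. So r4c6=1.
Step 2. [r6c1∈{1}] only 1 remains possible at r6c1 ⇒ r6c1=1.
Step 3. [r4c1∈{3}] only 3 remains possible at r4c1, so r4c1=3.
Step 4. [r2c3∈{1}] only 1 remains possible at r2c3 ⇒ r2c3=1.
Step 5. [r2c6∈{4}] r2c6 is down to just 4 ⇒ r2c6=4.
Step 6. [r1c2∈{3}] r1c2's peers cover all but 3, so r1c2=3.
Step 7. [r4c3∈{5}] r4c3 has the single candidate 5 ⇒ r4c3=5.
Step 8. [r5c1∈{2}] nothing but 2 survives at r5c1. So r5c1=2.
Step 9. [r3c2∈{1}] only 1 remains possible at r3c2, so r3c2=1.
Step 10. [r1c5∈{1}] r1c5 is down to just 1, so r1c5=1.
Step 11. [r3c4∈{3}] nothing but 3 survives at r3c4. So r3c4=3.
Step 12. [r5c4∈{1}] only 1 remains possible at r5c4. So r5c4=1.
Step 13. [r1c6∈{2}] r1c6 is down to just 2. So r1c6=2.
Step 14. [r2c4∈{6}] r2c4's peers cover all but 6 ⇒ r2c4=6.
Step 15. [r6c2∈{5}] only 5 remains possible at r6c2, so r6c2=5.
Step 16. [r1c1∈{6}] r1c1 is down to just 6 ⇒ r1c1=6.

Answer: 6 3 4 5 1 2 / 5 2 1 6 3 4 / 4 1 2 3 5 6 / 3 6 5 2 4 1 / 2 4 3 1 6 5 / 1 5 6 4 2 3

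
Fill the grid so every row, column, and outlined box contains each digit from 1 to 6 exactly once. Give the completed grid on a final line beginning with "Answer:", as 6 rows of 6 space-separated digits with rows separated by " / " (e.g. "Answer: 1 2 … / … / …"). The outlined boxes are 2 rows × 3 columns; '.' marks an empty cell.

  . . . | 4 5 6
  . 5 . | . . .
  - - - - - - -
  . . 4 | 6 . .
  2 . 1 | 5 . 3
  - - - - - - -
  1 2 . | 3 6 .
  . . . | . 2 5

Step 1. [r1c1∈{3}] nothing but 3 survives at r1c1. So r1c1=3.
Step 2. [r2c4∈{1,2}] col 4 places 2 nowhere but r2c4. So r2c4=2.
Step 3. [r6c2∈{3,4,6}] 4 has one home in col 2: r6c2, so r6c2=4.
Step 4. [r2c3∈{6}] r2c3 is down to just 6, so r2c3=6.
Step 5. [r2c6∈{1}] r2c6's peers cover all but 1, so r2c6=1.
Step 6. [r6c1∈{6}] r6c1's peers cover all but 6, so r6c1=6.
Step 7. [r5c3∈{5}] r5c3's peers cover all but 5. So r5c3=5.
Step 8. [r4c2∈{6}] nothing but 6 survives at r4c2 ⇒ r4c2=6.
Step 9. [r2c5∈{3}] r2c5 has the single candidate 3, so r2c5=3.
Step 10. [r2c1∈{4}] r2c1 has the single candidate 4. So r2c1=4.
Step 11. [r6c4∈{1}] r6c4 is down to just 1. So r6c4=1.
Step 12. [r5c6∈{4}] r5c6's peers cover all but 4 ⇒ r5c6=4.
Step 13. [r3c5∈{1}] nothing but 1 survives at r3c5, so r3c5=1.
Step 14. [r3c6∈{2}] only 2 remains possible at r3c6 ⇒ r3c6=2.
Step 15. [r1c2∈{1}] r1c2 has the single candidate 1, so r1c2=1.
Step 16. [r3c1∈{5}] r3c1 is down to just 5, so r3c1=5.
Step 17. [r4c5∈{4}] nothing but 4 survives at r4c5, so r4c5=4.
Step 18. [r6c3∈{3}] r6c3's peers cover all but 3. So r6c3=3.
Step 19. [r1c3∈{2}] r1c3 has the single candidate 2, so r1c3=2.
Step 20. [r3c2∈{3}] r3c2's peers cover all but 3. So r3c2=3.

Answer: 3 1 2 4 5 6 / 4 5 6 2 3 1 / 5 3 4 6 1 2 / 2 6 1 5 4 3 / 1 2 5 3 6 4 / 6 4 3 1 2 5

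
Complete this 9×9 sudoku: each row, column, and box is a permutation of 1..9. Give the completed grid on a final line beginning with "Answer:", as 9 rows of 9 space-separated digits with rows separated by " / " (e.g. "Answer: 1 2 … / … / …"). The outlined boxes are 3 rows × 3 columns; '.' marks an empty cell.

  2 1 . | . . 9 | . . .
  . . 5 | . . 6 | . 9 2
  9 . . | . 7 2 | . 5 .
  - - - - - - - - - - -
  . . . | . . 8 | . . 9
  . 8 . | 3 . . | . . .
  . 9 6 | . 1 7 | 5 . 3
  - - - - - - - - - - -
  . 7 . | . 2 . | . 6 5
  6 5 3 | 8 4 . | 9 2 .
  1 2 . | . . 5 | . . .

Step 1. [r6c1∈{4}] r6c1's peers cover all but 4, so r6c1=4.
Step 2. [r8c9∈{1,7}] r8c9 is the only open cell in row 8 admitting 7. So r8c9=7.
Step 3. [r7c7∈{1,3,4,8}] 1 has one home in box 9: r7c7, so r7c7=1.
Step 4. [r3c9∈{1,4,6,8}] in box 3, 1 fits only at r3c9. So r3c9=1.
Step 5. [r3c4∈{4}] r3c4 is down to just 4, so r3c4=4.
Step 6. [r3c3∈{8}] nothing but 8 survives at r3c3, so r3c3=8.
Step 7. [r5c6∈{4}] r5c6's peers cover all but 4. So r5c6=4.
Step 8. [r5c9∈{6}] r5c9 is down to just 6. So r5c9=6.
Step 9. [r1c7∈{3,4,6,7,8}] row 1 places 6 nowhere but r1c7 ⇒ r1c7=6.
Step 10. [r3c7∈{3}] r3c7 has the single candidate 3. So r3c7=3.
Step 11. [r1c5∈{3,5,8}] r1c5 is the only open cell in row 1 admitting 3, so r1c5=3.
Step 12. [r2c2∈{3,4}] in col 2, 4 fits only at r2c2, so r2c2=4.
Step 13. [r1c3∈{7}] r1c3 has the single candidate 7. So r1c3=7.
Step 14. [r2c7∈{7,8}] 7 has one home in row 2: r2c7 ⇒ r2c7=7.
Step 15. [r9c7∈{4,8}] across col 7, 8 lands solely at r9c7. So r9c7=8.
Step 16. [r7c4∈{9}] r7c4 has the single candidate 9 ⇒ r7c4=9.
Step 17. [r9c9∈{4}] r9c9 has the single candidate 4, so r9c9=4.
Step 18. [r1c8∈{4,8}] r1c8 is the only open cell in row 1 admitting 4. So r1c8=4.
Step 19. [r9c5∈{6}] nothing but 6 survives at r9c5, so r9c5=6.
Step 20. [r4c5∈{5}] nothing but 5 survives at r4c5. So r4c5=5.
Step 21. [r5c7∈{2}] r5c7's peers cover all but 2. So r5c7=2.
Step 22. [r4c3∈{1,2}] r4c3 is the only open cell in col 3 admitting 2, so r4c3=2.
Step 23. [r4c8∈{1,7}] across row 4, 1 lands solely at r4c8, so r4c8=1.
Step 24. [r4c1∈{3,7}] r4c1 is the only open cell in row 4 admitting 7. So r4c1=7.
Step 25. [r1c9∈{8}] r1c9 has the single candidate 8, so r1c9=8.
Step 26. [r5c8∈{7}] only 7 remains possible at r5c8, so r5c8=7.
Step 27. [r4c4∈{6}] only 6 remains possible at r4c4 ⇒ r4c4=6.
Step 28. [r5c5∈{9}] r5c5 has the single candidate 9. So r5c5=9.
Step 29. [r3c2∈{6}] nothing but 6 survives at r3c2 ⇒ r3c2=6.
Step 30. [r7c6∈{3}] nothing but 3 survives at r7c6. So r7c6=3.
Step 31. [r5c1∈{5}] only 5 remains possible at r5c1, so r5c1=5.
Step 32. [r2c5∈{8}] r2c5's peers cover all but 8, so r2c5=8.
Step 33. [r2c4∈{1}] nothing but 1 survives at r2c4, so r2c4=1.
Step 34. [r9c8∈{3}] nothing but 3 survives at r9c8. So r9c8=3.
Step 35. [r6c4∈{2}] r6c4 is down to just 2 ⇒ r6c4=2.
Step 36. [r6c8∈{8}] r6c8 is down to just 8 ⇒ r6c8=8.
Step 37. [r4c7∈{4}] r4c7's peers cover all but 4, so r4c7=4.
Step 38. [r8c6∈{1}] r8c6 has the single candidate 1, so r8c6=1.
Step 39. [r7c1∈{8}] nothing but 8 survives at r7c1. So r7c1=8.
Step 40. [r9c4∈{7}] only 7 remains possible at r9c4, so r9c4=7.
Step 41. [r5c3∈{1}] r5c3 is down to just 1 ⇒ r5c3=1.
Step 42. [r2c1∈{3}] only 3 remains possible at r2c1. So r2c1=3.
Step 43. [r1c4∈{5}] r1c4 has the single candidate 5, so r1c4=5.
Step 44. [r7c3∈{4}] r7c3's peers cover all but 4, so r7c3=4.
Step 45. [r4c2∈{3}] nothing but 3 survives at r4c2 ⇒ r4c2=3.
Step 46. [r9c3∈{9}] r9c3 has the single candidate 9 ⇒ r9c3=9.

Answer: 2 1 7 5 3 9 6 4 8 / 3 4 5 1 8 6 7 9 2 / 9 6 8 4 7 2 3 5 1 / 7 3 2 6 5 8 4 1 9 / 5 8 1 3 9 4 2 7 6 / 4 9 6 2 1 7 5 8 3 / 8 7 4 9 2 3 1 6 5 / 6 5 3 8 4 1 9 2 7 / 1 2 9 7 6 5 8 3 4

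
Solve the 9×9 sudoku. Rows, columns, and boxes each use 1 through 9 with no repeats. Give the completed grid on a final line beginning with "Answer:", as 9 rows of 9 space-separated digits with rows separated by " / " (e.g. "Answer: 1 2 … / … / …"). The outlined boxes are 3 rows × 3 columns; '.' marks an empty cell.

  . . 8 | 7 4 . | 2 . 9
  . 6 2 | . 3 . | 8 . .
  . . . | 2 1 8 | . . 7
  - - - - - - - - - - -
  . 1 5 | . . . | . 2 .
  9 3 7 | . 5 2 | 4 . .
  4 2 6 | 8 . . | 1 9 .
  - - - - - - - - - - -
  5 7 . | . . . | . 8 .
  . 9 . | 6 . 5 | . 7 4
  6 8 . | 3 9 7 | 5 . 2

Step 1. [r8c7∈{3}] r8c7 is down to just 3 ⇒ r8c7=3.
Step 2. [r5c8∈{6}] r5c8 is down to just 6, so r5c8=6.
Step 3. [r7c6∈{1,4}] 1 has one home in col 6: r7c6, so r7c6=1.
Step 4. [r4c6∈{3,4,6,9}] in col 6, 4 fits only at r4c6. So r4c6=4.
Step 5. [r2c9∈{1,5}] r2c9 is the only open cell in col 9 admitting 1 ⇒ r2c9=1.
Step 6. [r3c2∈{4,5}] col 2 places 4 nowhere but r3c2, so r3c2=4.
Step 7. [r3c1∈{3}] r3c1 is down to just 3, so r3c1=3.
Step 8. [r8c1∈{1,2}] across col 1, 2 lands solely at r8c1 ⇒ r8c1=2.
Step 9. [r3c8∈{5}] r3c8 has the single candidate 5 ⇒ r3c8=5.
Step 10. [r4c9∈{3,8}] r4c9 is the only open cell in row 4 admitting 3. So r4c9=3.
Step 11. [r9c3∈{1,4}] in row 9, 4 fits only at r9c3. So r9c3=4.
Step 12. [r2c6∈{9}] only 9 remains possible at r2c6. So r2c6=9.
Step 13. [r6c5∈{7}] r6c5 has the single candidate 7, so r6c5=7.
Step 14. [r7c9∈{6}] r7c9 is down to just 6. So r7c9=6.
Step 15. [r1c8∈{3}] only 3 remains possible at r1c8, so r1c8=3.
Step 16. [r1c1∈{1}] nothing but 1 survives at r1c1 ⇒ r1c1=1.
Step 17. [r6c9∈{5}] r6c9 is down to just 5 ⇒ r6c9=5.
Step 18. [r2c4∈{5}] r2c4's peers cover all but 5 ⇒ r2c4=5.
Step 19. [r7c4∈{4}] only 4 remains possible at r7c4, so r7c4=4.
Step 20. [r8c5∈{8}] r8c5 is down to just 8. So r8c5=8.
Step 21. [r8c3∈{1}] r8c3 is down to just 1. So r8c3=1.
Step 22. [r7c5∈{2}] r7c5 is down to just 2. So r7c5=2.
Step 23. [r7c7∈{9}] nothing but 9 survives at r7c7. So r7c7=9.
Step 24. [r2c8∈{4}] r2c8 is down to just 4 ⇒ r2c8=4.
Step 25. [r6c6∈{3}] r6c6 is down to just 3. So r6c6=3.
Step 26. [r4c1∈{8}] r4c1's peers cover all but 8, so r4c1=8.
Step 27. [r5c9∈{8}] nothing but 8 survives at r5c9 ⇒ r5c9=8.
Step 28. [r9c8∈{1}] r9c8 has the single candidate 1. So r9c8=1.
Step 29. [r5c4∈{1}] only 1 remains possible at r5c4 ⇒ r5c4=1.
Step 30. [r3c7∈{6}] r3c7 is down to just 6, so r3c7=6.
Step 31. [r7c3∈{3}] only 3 remains possible at r7c3, so r7c3=3.
Step 32. [r3c3∈{9}] nothing but 9 survives at r3c3. So r3c3=9.
Step 33. [r4c4∈{9}] r4c4 has the single candidate 9, so r4c4=9.
Step 34. [r4c5∈{6}] r4c5 has the single candidate 6. So r4c5=6.
Step 35. [r1c6∈{6}] r1c6 has the single candidate 6, so r1c6=6.
Step 36. [r1c2∈{5}] r1c2 is down to just 5, so r1c2=5.
Step 37. [r2c1∈{7}] r2c1 is down to just 7 ⇒ r2c1=7.
Step 38. [r4c7∈{7}] only 7 remains possible at r4c7. So r4c7=7.

Answer: 1 5 8 7 4 6 2 3 9 / 7 6 2 5 3 9 8 4 1 / 3 4 9 2 1 8 6 5 7 / 8 1 5 9 6 4 7 2 3 / 9 3 7 1 5 2 4 6 8 / 4 2 6 8 7 3 1 9 5 / 5 7 3 4 2 1 9 8 6 / 2 9 1 6 8 5 3 7 4 / 6 8 4 3 9 7 5 1 2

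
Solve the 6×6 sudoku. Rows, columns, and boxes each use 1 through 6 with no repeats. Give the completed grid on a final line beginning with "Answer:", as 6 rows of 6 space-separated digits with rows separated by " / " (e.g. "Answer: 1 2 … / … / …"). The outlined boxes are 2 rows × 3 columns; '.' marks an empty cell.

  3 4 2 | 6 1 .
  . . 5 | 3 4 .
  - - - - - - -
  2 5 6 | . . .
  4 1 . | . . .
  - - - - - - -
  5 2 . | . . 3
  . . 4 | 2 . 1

Step 1. [r4c5∈{2,3,5,6}] across col 5, 2 lands solely at r4c5, so r4c5=2.
Step 2. [r6c1∈{6}] r6c1's peers cover all but 6. So r6c1=6.
Step 3. [r1c6∈{5}] nothing but 5 survives at r1c6, so r1c6=5.
Step 4. [r3c6∈{4}] nothing but 4 survives at r3c6 ⇒ r3c6=4.
Step 5. [r6c5∈{5}] only 5 remains possible at r6c5 ⇒ r6c5=5.
Step 6. [r6c2∈{3}] r6c2 has the single candidate 3, so r6c2=3.
Step 7. [r5c4∈{4}] r5c4 has the single candidate 4. So r5c4=4.
Step 8. [r5c3∈{1}] only 1 remains possible at r5c3. So r5c3=1.
Step 9. [r4c6∈{6}] r4c6 has the single candidate 6 ⇒ r4c6=6.
Step 10. [r5c5∈{6}] r5c5 has the single candidate 6, so r5c5=6.
Step 11. [r3c4∈{1}] r3c4 is down to just 1. So r3c4=1.
Step 12. [r3c5∈{3}] only 3 remains possible at r3c5, so r3c5=3.
Step 13. [r2c2∈{6}] r2c2 has the single candidate 6. So r2c2=6.
Step 14. [r2c6∈{2}] r2c6 has the single candidate 2, so r2c6=2.
Step 15. [r4c4∈{5}] r4c4's peers cover all but 5, so r4c4=5.
Step 16. [r4c3∈{3}] r4c3 is down to just 3. So r4c3=3.
Step 17. [r2c1∈{1}] only 1 remains possible at r2c1, so r2c1=1.

Answer: 3 4 2 6 1 5 / 1 6 5 3 4 2 / 2 5 6 1 3 4 / 4 1 3 5 2 6 / 5 2 1 4 6 3 / 6 3 4 2 5 1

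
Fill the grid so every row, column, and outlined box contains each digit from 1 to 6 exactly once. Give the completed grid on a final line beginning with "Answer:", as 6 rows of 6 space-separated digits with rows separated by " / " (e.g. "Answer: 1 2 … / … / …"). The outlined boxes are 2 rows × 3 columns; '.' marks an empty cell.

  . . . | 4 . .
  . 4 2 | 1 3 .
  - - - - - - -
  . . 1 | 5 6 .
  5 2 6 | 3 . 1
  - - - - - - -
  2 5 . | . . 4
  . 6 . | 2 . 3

Step 1. [r1c3∈{3,5}] across col 3, 5 lands solely at r1c3. So r1c3=5.
Step 2. [r6c1∈{1,4}] 1 has one home in box 5: r6c1. So r6c1=1.
Step 3. [r3c2∈{3}] r3c2 has the single candidate 3, so r3c2=3.
Step 4. [r2c1∈{6}] nothing but 6 survives at r2c1 ⇒ r2c1=6.
Step 5. [r1c6∈{2,6}] row 1 places 6 nowhere but r1c6, so r1c6=6.
Step 6. [r1c1∈{3}] nothing but 3 survives at r1c1 ⇒ r1c1=3.
Step 7. [r6c3∈{4}] nothing but 4 survives at r6c3. So r6c3=4.
Step 8. [r1c2∈{1}] nothing but 1 survives at r1c2 ⇒ r1c2=1.
Step 9. [r2c6∈{5}] r2c6 has the single candidate 5, so r2c6=5.
Step 10. [r6c5∈{5}] r6c5 has the single candidate 5 ⇒ r6c5=5.
Step 11. [r5c3∈{3}] r5c3's peers cover all but 3 ⇒ r5c3=3.
Step 12. [r1c5∈{2}] nothing but 2 survives at r1c5, so r1c5=2.
Step 13. [r5c5∈{1}] only 1 remains possible at r5c5 ⇒ r5c5=1.
Step 14. [r5c4∈{6}] r5c4 is down to just 6, so r5c4=6.
Step 15. [r3c1∈{4}] r3c1 has the single candidate 4, so r3c1=4.
Step 16. [r3c6∈{2}] r3c6's peers cover all but 2 ⇒ r3c6=2.
Step 17. [r4c5∈{4}] r4c5's peers cover all but 4, so r4c5=4.

Answer: 3 1 5 4 2 6 / 6 4 2 1 3 5 / 4 3 1 5 6 2 / 5 2 6 3 4 1 / 2 5 3 6 1 4 / 1 6 4 2 5 3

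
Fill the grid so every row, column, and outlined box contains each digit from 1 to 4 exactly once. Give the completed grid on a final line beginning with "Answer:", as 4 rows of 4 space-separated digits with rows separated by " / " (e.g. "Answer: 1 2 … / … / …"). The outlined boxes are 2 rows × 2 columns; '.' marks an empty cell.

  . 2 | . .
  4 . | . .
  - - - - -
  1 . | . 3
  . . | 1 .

Step 1. [r3c3∈{2,4}] across row 3, 2 lands solely at r3c3 ⇒ r3c3=2.
Step 2. [r1c1∈{3}] r1c1's peers cover all but 3 ⇒ r1c1=3.
Step 3. [r4c4∈{4}] r4c4 is down to just 4. So r4c4=4.
Step 4. [r2c2∈{1}] r2c2 is down to just 1, so r2c2=1.
Step 5. [r1c3∈{4}] only 4 remains possible at r1c3. So r1c3=4.
Step 6. [r2c3∈{3}] r2c3 is down to just 3. So r2c3=3.
Step 7. [r1c4∈{1}] r1c4 has the single candidate 1 ⇒ r1c4=1.
Step 8. [r3c2∈{4}] only 4 remains possible at r3c2. So r3c2=4.
Step 9. [r4c2∈{3}] nothing but 3 survives at r4c2, so r4c2=3.
Step 10. [r4c1∈{2}] r4c1 has the single candidate 2, so r4c1=2.
Step 11. [r2c4∈{2}] r2c4's peers cover all but 2. So r2c4=2.

Answer: 3 2 4 1 / 4 1 3 2 / 1 4 2 3 / 2 3 1 4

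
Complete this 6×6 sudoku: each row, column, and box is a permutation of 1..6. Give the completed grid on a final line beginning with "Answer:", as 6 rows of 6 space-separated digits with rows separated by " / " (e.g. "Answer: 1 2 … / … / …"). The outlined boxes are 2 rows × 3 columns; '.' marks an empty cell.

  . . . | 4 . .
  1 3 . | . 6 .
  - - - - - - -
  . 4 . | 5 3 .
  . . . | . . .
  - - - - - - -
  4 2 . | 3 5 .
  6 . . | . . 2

Step 1. [r4c4∈{1,2,6}] in col 4, 6 fits only at r4c4, so r4c4=6.
Step 2. [r3c6∈{1}] only 1 remains possible at r3c6. So r3c6=1.
Step 3. [r4c5∈{2,4}] in box 4, 2 fits only at r4c5 ⇒ r4c5=2.
Step 4. [r6c3∈{1,3,5}] in row 6, 3 fits only at r6c3. So r6c3=3.
Step 5. [r6c2∈{1,5}] in row 6, 5 fits only at r6c2 ⇒ r6c2=5.
Step 6. [r3c1∈{2}] only 2 remains possible at r3c1. So r3c1=2.
Step 7. [r1c1∈{5}] r1c1's peers cover all but 5. So r1c1=5.
Step 8. [r1c3∈{2,6}] in row 1, 2 fits only at r1c3 ⇒ r1c3=2.
Step 9. [r5c3∈{1}] r5c3 has the single candidate 1 ⇒ r5c3=1.
Step 10. [r6c5∈{1,4}] across row 6, 4 lands solely at r6c5, so r6c5=4.
Step 11. [r4c6∈{4}] r4c6's peers cover all but 4 ⇒ r4c6=4.
Step 12. [r4c3∈{5}] nothing but 5 survives at r4c3. So r4c3=5.
Step 13. [r4c1∈{3}] r4c1 is down to just 3, so r4c1=3.
Step 14. [r4c2∈{1}] nothing but 1 survives at r4c2. So r4c2=1.
Step 15. [r2c4∈{2}] r2c4 has the single candidate 2, so r2c4=2.
Step 16. [r5c6∈{6}] r5c6's peers cover all but 6 ⇒ r5c6=6.
Step 17. [r1c6∈{3}] r1c6 is down to just 3 ⇒ r1c6=3.
Step 18. [r2c3∈{4}] r2c3's peers cover all but 4, so r2c3=4.
Step 19. [r1c5∈{1}] r1c5 is down to just 1. So r1c5=1.
Step 20. [r3c3∈{6}] r3c3 is down to just 6. So r3c3=6.
Step 21. [r2c6∈{5}] r2c6's peers cover all but 5, so r2c6=5.
Step 22. [r1c2∈{6}] nothing but 6 survives at r1c2. So r1c2=6.
Step 23. [r6c4∈{1}] nothing but 1 survives at r6c4. So r6c4=1.

Answer: 5 6 2 4 1 3 / 1 3 4 2 6 5 / 2 4 6 5 3 1 / 3 1 5 6 2 4 / 4 2 1 3 5 6 / 6 5 3 1 4 2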